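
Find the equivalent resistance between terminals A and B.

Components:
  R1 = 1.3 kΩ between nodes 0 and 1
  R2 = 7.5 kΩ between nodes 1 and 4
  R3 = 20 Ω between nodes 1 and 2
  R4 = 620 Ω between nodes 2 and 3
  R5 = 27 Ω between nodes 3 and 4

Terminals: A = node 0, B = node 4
Reduce the network between node 0 (A) and node 4 (B) by series/parallel combination:
  Rs1 = R3 + R4 (series, joined only at node 2) = 20 + 620 = 640 Ω
  Rs2 = R5 + Rs1 (series, joined only at node 3) = 27 + 640 = 667 Ω
  Rp1 = R2 ‖ Rs2 (parallel, both between nodes 1 and 4) = 1/(1/7500 + 1/667) = 612.5 Ω
  Rs3 = R1 + Rp1 (series, joined only at node 1) = 1300 + 612.5 = 1913 Ω
R_eq = 1.913 kΩ

Final answer: 1.913 kΩ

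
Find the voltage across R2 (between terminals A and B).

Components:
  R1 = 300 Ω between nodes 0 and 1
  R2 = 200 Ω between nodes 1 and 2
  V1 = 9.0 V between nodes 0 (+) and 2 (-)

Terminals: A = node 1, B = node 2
R1 and R2 are in series across V1 (node 0 → node 1 → node 2), and the output A–B is taken across R2, so this is a voltage divider.
Series current: I = V1/(R1 + R2) = 9/(300 + 200) = 9/500 = 0.018 A
V_R2 = I × R2 = V1 × R2/(R1 + R2) = 9 × 200/500 = 3.6 V

Final answer: 3.6 V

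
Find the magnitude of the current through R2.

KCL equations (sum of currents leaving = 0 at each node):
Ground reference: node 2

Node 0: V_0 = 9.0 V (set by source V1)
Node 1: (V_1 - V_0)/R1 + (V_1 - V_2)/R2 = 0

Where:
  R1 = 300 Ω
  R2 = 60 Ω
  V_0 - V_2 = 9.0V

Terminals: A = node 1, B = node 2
Nodal analysis, taking node 2 as the 0 V reference.
Source V1 fixes V_0 = 9 V.
KCL at each unknown node (sum of currents leaving = 0; resistances in Ω):
  Node 1: (V_1 - 9)/300 + (V_1 - 0)/60 = 0
Collecting terms: 0.02 × V_1 = 0.03  =>  V_1 = 1.5 V
I_R2 = (V_1 - V_2)/R2 = (1.5 - 0)/60 = 0.025 A
|I_R2| = 0.025 A

Final answer: |I_R2| = 0.025 A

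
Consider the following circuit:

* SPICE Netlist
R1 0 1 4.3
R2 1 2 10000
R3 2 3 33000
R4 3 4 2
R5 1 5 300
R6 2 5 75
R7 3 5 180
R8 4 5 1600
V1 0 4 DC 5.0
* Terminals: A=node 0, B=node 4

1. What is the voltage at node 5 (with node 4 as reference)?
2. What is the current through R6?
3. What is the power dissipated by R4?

Nodal analysis, taking node 4 as the 0 V reference.
Source V1 fixes V_0 = 5 V.
KCL at each unknown node (sum of currents leaving = 0; resistances in Ω):
  Node 1: (V_1 - 5)/4.3 + (V_1 - V_2)/10000 + (V_1 - V_5)/300 = 0
  Node 2: (V_2 - V_1)/10000 + (V_2 - V_3)/33000 + (V_2 - V_5)/75 = 0
  Node 3: (V_3 - V_2)/33000 + (V_3 - 0)/2 + (V_3 - V_5)/180 = 0
  Node 5: (V_5 - V_1)/300 + (V_5 - V_2)/75 + (V_5 - V_3)/180 + (V_5 - 0)/1600 = 0
Collecting terms (coefficients in siemens):
  0.236·V_1 - 0.0001·V_2 - 0.003333·V_5 = 1.163
  0.01346·V_2 - 0.0001·V_1 - 0.0000303·V_3 - 0.01333·V_5 = 0
  0.5056·V_3 - 0.0000303·V_2 - 0.005556·V_5 = 0
  0.02285·V_5 - 0.003333·V_1 - 0.01333·V_2 - 0.005556·V_3 = 0
Solving these 4 simultaneous equations (Gaussian elimination) gives:
  V_1 = 4.953 V, V_2 = 1.794 V, V_3 = 0.01961 V, V_5 = 1.774 V
Part 1:
  Read off the nodal solution: V_5 = 1.774 V
Part 2:
  I_R6 = (V_2 - V_5)/R6 = (1.794 - 1.774)/75 = 0.0002621 A
  Magnitude: I_R6 = 0.0002621 A
Part 3:
  I_R4 = (V_3 - V_4)/R4 = (0.01961 - 0)/2 = 0.009803 A
  P_R4 = I_R4² × R4 = (0.009803)² × 2 = 0.0001922 W

Final answers:
1. V_5 = 1.774 V
2. I_R6 = 0.0002621 A
3. P_R4 = 0.0001922 W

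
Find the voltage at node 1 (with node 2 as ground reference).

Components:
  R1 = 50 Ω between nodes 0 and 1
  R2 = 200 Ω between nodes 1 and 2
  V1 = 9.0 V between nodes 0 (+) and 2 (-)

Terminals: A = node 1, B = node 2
Nodal analysis, taking node 2 as the 0 V reference.
Source V1 fixes V_0 = 9 V.
KCL at each unknown node (sum of currents leaving = 0; resistances in Ω):
  Node 1: (V_1 - 9)/50 + (V_1 - 0)/200 = 0
Collecting terms: 0.025 × V_1 = 0.18  =>  V_1 = 7.2 V
The requested potential is V_1 = 7.2 V.

Final answer: V_1 = 7.2 V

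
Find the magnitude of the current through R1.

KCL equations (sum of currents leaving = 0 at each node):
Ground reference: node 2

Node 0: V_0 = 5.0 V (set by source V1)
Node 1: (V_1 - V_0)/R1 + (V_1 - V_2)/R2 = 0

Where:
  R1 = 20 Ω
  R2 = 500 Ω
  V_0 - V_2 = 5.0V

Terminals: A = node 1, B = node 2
Nodal analysis, taking node 2 as the 0 V reference.
Source V1 fixes V_0 = 5 V.
KCL at each unknown node (sum of currents leaving = 0; resistances in Ω):
  Node 1: (V_1 - 5)/20 + (V_1 - 0)/500 = 0
Collecting terms: 0.052 × V_1 = 0.25  =>  V_1 = 4.808 V
I_R1 = (V_0 - V_1)/R1 = (5 - 4.808)/20 = 0.009615 A
|I_R1| = 0.009615 A

Final answer: |I_R1| = 0.009615 A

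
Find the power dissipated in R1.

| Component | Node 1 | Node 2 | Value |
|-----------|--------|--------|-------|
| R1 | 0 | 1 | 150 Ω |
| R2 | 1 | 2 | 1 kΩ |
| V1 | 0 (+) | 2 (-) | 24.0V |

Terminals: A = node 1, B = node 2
Nodal analysis, taking node 2 as the 0 V reference.
Source V1 fixes V_0 = 24 V.
KCL at each unknown node (sum of currents leaving = 0; resistances in Ω):
  Node 1: (V_1 - 24)/150 + (V_1 - 0)/1000 = 0
Collecting terms: 0.007667 × V_1 = 0.16  =>  V_1 = 20.87 V
I_R1 = (V_0 - V_1)/R1 = (24 - 20.87)/150 = 0.02087 A
P_R1 = I_R1² × R1 = (0.02087)² × 150 = 0.06533 W

Final answer: 0.06533 W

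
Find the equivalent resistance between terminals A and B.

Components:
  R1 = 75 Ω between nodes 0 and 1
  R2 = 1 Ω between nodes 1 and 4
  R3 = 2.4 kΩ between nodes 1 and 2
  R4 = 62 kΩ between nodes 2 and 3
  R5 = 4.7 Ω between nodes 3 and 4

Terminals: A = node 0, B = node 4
Reduce the network between node 0 (A) and node 4 (B) by series/parallel combination:
  Rs1 = R3 + R4 (series, joined only at node 2) = 2400 + 62000 = 64400 Ω
  Rs2 = R5 + Rs1 (series, joined only at node 3) = 4.7 + 64400 = 64400 Ω
  Rp1 = R2 ‖ Rs2 (parallel, both between nodes 1 and 4) = 1/(1/1 + 1/64400) = 1 Ω
  Rs3 = R1 + Rp1 (series, joined only at node 1) = 75 + 1 = 76 Ω
R_eq = 76 Ω

Final answer: 76 Ω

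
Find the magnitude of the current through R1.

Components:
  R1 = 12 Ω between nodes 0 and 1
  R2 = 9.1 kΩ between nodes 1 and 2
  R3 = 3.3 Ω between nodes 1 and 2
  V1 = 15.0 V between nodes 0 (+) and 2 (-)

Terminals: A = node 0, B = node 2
Nodal analysis, taking node 2 as the 0 V reference.
Source V1 fixes V_0 = 15 V.
KCL at each unknown node (sum of currents leaving = 0; resistances in Ω):
  Node 1: (V_1 - 15)/12 + (V_1 - 0)/9100 + (V_1 - 0)/3.3 = 0
Collecting terms: 0.3865 × V_1 = 1.25  =>  V_1 = 3.234 V
I_R1 = (V_0 - V_1)/R1 = (15 - 3.234)/12 = 0.9805 A
|I_R1| = 0.9805 A

Final answer: |I_R1| = 0.9805 A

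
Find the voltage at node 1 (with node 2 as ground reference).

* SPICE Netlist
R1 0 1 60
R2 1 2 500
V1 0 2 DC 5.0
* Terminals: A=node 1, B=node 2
Nodal analysis, taking node 2 as the 0 V reference.
Source V1 fixes V_0 = 5 V.
KCL at each unknown node (sum of currents leaving = 0; resistances in Ω):
  Node 1: (V_1 - 5)/60 + (V_1 - 0)/500 = 0
Collecting terms: 0.01867 × V_1 = 0.08333  =>  V_1 = 4.464 V
The requested potential is V_1 = 4.464 V.

Final answer: V_1 = 4.464 V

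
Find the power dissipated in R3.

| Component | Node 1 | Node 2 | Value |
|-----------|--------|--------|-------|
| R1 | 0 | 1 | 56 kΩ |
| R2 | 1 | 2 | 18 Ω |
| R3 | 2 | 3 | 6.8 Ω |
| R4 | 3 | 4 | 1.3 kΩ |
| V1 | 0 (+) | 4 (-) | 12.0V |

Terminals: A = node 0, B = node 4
Nodal analysis, taking node 4 as the 0 V reference.
Source V1 fixes V_0 = 12 V.
KCL at each unknown node (sum of currents leaving = 0; resistances in Ω):
  Node 1: (V_1 - 12)/56000 + (V_1 - V_2)/18 = 0
  Node 2: (V_2 - V_1)/18 + (V_2 - V_3)/6.8 = 0
  Node 3: (V_3 - V_2)/6.8 + (V_3 - 0)/1300 = 0
Collecting terms (coefficients in siemens):
  0.05557·V_1 - 0.05556·V_2 = 0.0002143
  0.2026·V_2 - 0.05556·V_1 - 0.1471·V_3 = 0
  0.1478·V_3 - 0.1471·V_2 = 0
Solving these 3 simultaneous equations (Gaussian elimination) gives:
  V_1 = 0.2773 V, V_2 = 0.2736 V, V_3 = 0.2721 V
I_R3 = (V_2 - V_3)/R3 = (0.2736 - 0.2721)/6.8 = 0.0002093 A
P_R3 = I_R3² × R3 = (0.0002093)² × 6.8 = 0.000000298 W

Final answer: 2.98e-07 W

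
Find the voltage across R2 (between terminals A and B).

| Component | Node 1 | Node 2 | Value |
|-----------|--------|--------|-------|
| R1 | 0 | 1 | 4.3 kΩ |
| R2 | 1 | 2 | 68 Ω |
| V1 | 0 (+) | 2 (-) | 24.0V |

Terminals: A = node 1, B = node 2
R1 and R2 are in series across V1 (node 0 → node 1 → node 2), and the output A–B is taken across R2, so this is a voltage divider.
Series current: I = V1/(R1 + R2) = 24/(4300 + 68) = 24/4368 = 0.005495 A
V_R2 = I × R2 = V1 × R2/(R1 + R2) = 24 × 68/4368 = 0.3736 V

Final answer: 0.3736 V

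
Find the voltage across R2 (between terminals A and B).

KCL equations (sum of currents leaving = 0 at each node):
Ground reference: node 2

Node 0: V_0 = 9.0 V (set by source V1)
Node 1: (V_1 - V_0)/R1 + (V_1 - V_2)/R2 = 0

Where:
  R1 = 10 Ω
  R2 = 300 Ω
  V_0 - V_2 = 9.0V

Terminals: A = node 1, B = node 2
R1 and R2 are in series across V1 (node 0 → node 1 → node 2), and the output A–B is taken across R2, so this is a voltage divider.
Series current: I = V1/(R1 + R2) = 9/(10 + 300) = 9/310 = 0.02903 A
V_R2 = I × R2 = V1 × R2/(R1 + R2) = 9 × 300/310 = 8.71 V

Final answer: 8.71 V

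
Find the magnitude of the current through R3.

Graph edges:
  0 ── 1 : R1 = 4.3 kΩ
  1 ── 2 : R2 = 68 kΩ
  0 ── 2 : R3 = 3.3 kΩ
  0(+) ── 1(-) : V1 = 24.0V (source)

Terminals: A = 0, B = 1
Nodal analysis, taking node 1 as the 0 V reference.
Source V1 fixes V_0 = 24 V.
KCL at each unknown node (sum of currents leaving = 0; resistances in Ω):
  Node 2: (V_2 - 0)/68000 + (V_2 - 24)/3300 = 0
Collecting terms: 0.0003177 × V_2 = 0.007273  =>  V_2 = 22.89 V
I_R3 = (V_0 - V_2)/R3 = (24 - 22.89)/3300 = 0.0003366 A
|I_R3| = 0.0003366 A

Final answer: |I_R3| = 0.0003366 A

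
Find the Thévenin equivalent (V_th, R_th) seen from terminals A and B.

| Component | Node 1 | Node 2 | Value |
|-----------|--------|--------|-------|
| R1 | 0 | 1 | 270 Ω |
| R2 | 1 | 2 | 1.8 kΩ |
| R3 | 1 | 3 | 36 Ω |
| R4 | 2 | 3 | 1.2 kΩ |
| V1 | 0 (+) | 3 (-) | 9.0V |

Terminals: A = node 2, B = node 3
Step 1 — V_th is the open-circuit voltage V_A - V_B (nothing connected across the terminals).
Nodal analysis, taking node 3 as the 0 V reference.
Source V1 fixes V_0 = 9 V.
KCL at each unknown node (sum of currents leaving = 0; resistances in Ω):
  Node 1: (V_1 - 9)/270 + (V_1 - V_2)/1800 + (V_1 - 0)/36 = 0
  Node 2: (V_2 - V_1)/1800 + (V_2 - 0)/1200 = 0
Collecting terms (coefficients in siemens):
  0.03204·V_1 - 0.0005556·V_2 = 0.03333
  0.001389·V_2 - 0.0005556·V_1 = 0
Determinant D = (0.03204)(0.001389) - (-0.0005556)(-0.0005556) = 0.00004419
V_1 = [(0.03333)(0.001389) - (-0.0005556)(0)]/D = 1.048 V
V_2 = [(0.03204)(0) - (0.03333)(-0.0005556)]/D = 0.4191 V
V_th = V_2 - V_3 = 0.4191 - 0 = 0.4191 V
Step 2 — R_th: zero the source — replace V1 by a short circuit (node 3 merges into node 0) — and find the resistance seen between A (node 2) and B (node 0).
Reduce the network between node 2 (A) and node 0 (B) by series/parallel combination:
  Rp1 = R1 ‖ R3 (parallel, both between nodes 0 and 1) = 1/(1/270 + 1/36) = 31.76 Ω
  Rs1 = R2 + Rp1 (series, joined only at node 1) = 1800 + 31.76 = 1832 Ω
  Rp2 = R4 ‖ Rs1 (parallel, both between nodes 0 and 2) = 1/(1/1200 + 1/1832) = 725 Ω
R_th = 725 Ω

Final answer: V_th = 0.4191 V, R_th = 725 Ω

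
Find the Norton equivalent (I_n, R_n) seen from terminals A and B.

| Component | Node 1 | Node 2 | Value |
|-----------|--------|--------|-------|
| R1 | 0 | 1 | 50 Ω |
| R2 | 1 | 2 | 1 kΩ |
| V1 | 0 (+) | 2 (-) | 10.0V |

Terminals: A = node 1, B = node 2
Find the Thévenin equivalent first; then I_n = V_th/R_th and R_n = R_th.
Step 1 — V_th is the open-circuit voltage V_A - V_B (nothing connected across the terminals).
Nodal analysis, taking node 2 as the 0 V reference.
Source V1 fixes V_0 = 10 V.
KCL at each unknown node (sum of currents leaving = 0; resistances in Ω):
  Node 1: (V_1 - 10)/50 + (V_1 - 0)/1000 = 0
Collecting terms: 0.021 × V_1 = 0.2  =>  V_1 = 9.524 V
V_th = V_1 - V_2 = 9.524 - 0 = 9.524 V
Step 2 — R_th: zero the source — replace V1 by a short circuit (node 2 merges into node 0) — and find the resistance seen between A (node 1) and B (node 0).
Reduce the network between node 1 (A) and node 0 (B) by series/parallel combination:
  Rp1 = R1 ‖ R2 (parallel, both between nodes 0 and 1) = 1/(1/50 + 1/1000) = 47.62 Ω
R_th = 47.62 Ω
I_n = V_th/R_th = 9.524/47.62 = 0.2 A, and R_n = R_th = 47.62 Ω

Final answer: I_n = 0.2 A, R_n = 47.62 Ω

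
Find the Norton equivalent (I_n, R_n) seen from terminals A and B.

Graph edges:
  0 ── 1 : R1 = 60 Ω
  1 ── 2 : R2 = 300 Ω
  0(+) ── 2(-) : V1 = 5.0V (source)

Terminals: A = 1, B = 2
Find the Thévenin equivalent first; then I_n = V_th/R_th and R_n = R_th.
Step 1 — V_th is the open-circuit voltage V_A - V_B (nothing connected across the terminals).
Nodal analysis, taking node 2 as the 0 V reference.
Source V1 fixes V_0 = 5 V.
KCL at each unknown node (sum of currents leaving = 0; resistances in Ω):
  Node 1: (V_1 - 5)/60 + (V_1 - 0)/300 = 0
Collecting terms: 0.02 × V_1 = 0.08333  =>  V_1 = 4.167 V
V_th = V_1 - V_2 = 4.167 - 0 = 4.167 V
Step 2 — R_th: zero the source — replace V1 by a short circuit (node 2 merges into node 0) — and find the resistance seen between A (node 1) and B (node 0).
Reduce the network between node 1 (A) and node 0 (B) by series/parallel combination:
  Rp1 = R1 ‖ R2 (parallel, both between nodes 0 and 1) = 1/(1/60 + 1/300) = 50 Ω
R_th = 50 Ω
I_n = V_th/R_th = 4.167/50 = 0.08333 A, and R_n = R_th = 50 Ω

Final answer: I_n = 0.08333 A, R_n = 50 Ω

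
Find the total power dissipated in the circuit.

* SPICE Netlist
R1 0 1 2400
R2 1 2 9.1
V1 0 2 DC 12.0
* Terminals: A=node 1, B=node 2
Nodal analysis, taking node 2 as the 0 V reference.
Source V1 fixes V_0 = 12 V.
KCL at each unknown node (sum of currents leaving = 0; resistances in Ω):
  Node 1: (V_1 - 12)/2400 + (V_1 - 0)/9.1 = 0
Collecting terms: 0.1103 × V_1 = 0.005  =>  V_1 = 0.04533 V
Power in each resistor, P = (ΔV)²/R:
  P_R1 = (12 - 0.04533)²/2400 = 0.05955 W
  P_R2 = (0.04533 - 0)²/9.1 = 0.0002258 W
P_total = P_R1 + P_R2 = 0.05977 W

Final answer: 0.05977 W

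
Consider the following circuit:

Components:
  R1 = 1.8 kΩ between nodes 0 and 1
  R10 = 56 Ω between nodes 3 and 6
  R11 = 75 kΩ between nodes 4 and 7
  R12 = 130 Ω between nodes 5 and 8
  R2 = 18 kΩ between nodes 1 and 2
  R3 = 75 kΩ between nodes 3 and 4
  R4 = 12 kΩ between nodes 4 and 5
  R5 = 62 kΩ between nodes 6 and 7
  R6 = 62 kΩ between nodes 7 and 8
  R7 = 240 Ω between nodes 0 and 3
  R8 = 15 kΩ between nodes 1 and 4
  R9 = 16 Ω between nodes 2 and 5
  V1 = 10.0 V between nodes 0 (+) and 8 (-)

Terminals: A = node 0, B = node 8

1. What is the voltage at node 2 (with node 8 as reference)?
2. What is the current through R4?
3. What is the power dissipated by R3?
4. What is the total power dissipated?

Nodal analysis, taking node 8 as the 0 V reference.
Source V1 fixes V_0 = 10 V.
KCL at each unknown node (sum of currents leaving = 0; resistances in Ω):
  Node 1: (V_1 - 10)/1800 + (V_1 - V_2)/18000 + (V_1 - V_4)/15000 = 0
  Node 2: (V_2 - V_1)/18000 + (V_2 - V_5)/16 = 0
  Node 3: (V_3 - V_4)/75000 + (V_3 - 10)/240 + (V_3 - V_6)/56 = 0
  Node 4: (V_4 - V_3)/75000 + (V_4 - V_5)/12000 + (V_4 - V_1)/15000 + (V_4 - V_7)/75000 = 0
  Node 5: (V_5 - V_4)/12000 + (V_5 - V_2)/16 + (V_5 - 0)/130 = 0
  Node 6: (V_6 - V_7)/62000 + (V_6 - V_3)/56 = 0
  Node 7: (V_7 - V_6)/62000 + (V_7 - 0)/62000 + (V_7 - V_4)/75000 = 0
Collecting terms (coefficients in siemens):
  0.0006778·V_1 - 0.00005556·V_2 - 0.00006667·V_4 = 0.005556
  0.06256·V_2 - 0.00005556·V_1 - 0.0625·V_5 = 0
  0.02204·V_3 - 0.00001333·V_4 - 0.01786·V_6 = 0.04167
  0.0001767·V_4 - 0.00006667·V_1 - 0.00001333·V_3 - 0.00008333·V_5 - 0.00001333·V_7 = 0
  0.07028·V_5 - 0.0625·V_2 - 0.00008333·V_4 = 0
  0.01787·V_6 - 0.01786·V_3 - 0.00001613·V_7 = 0
  0.00004559·V_7 - 0.00001333·V_4 - 0.00001613·V_6 = 0
Solving these 7 simultaneous equations (Gaussian elimination) gives:
  V_1 = 8.642 V, V_2 = 0.1159 V, V_3 = 9.962 V, V_4 = 4.428 V
  V_5 = 0.1084 V, V_6 = 9.958 V, V_7 = 4.818 V
Part 1:
  Read off the nodal solution: V_2 = 0.1159 V
Part 2:
  I_R4 = (V_4 - V_5)/R4 = (4.428 - 0.1084)/12000 = 0.0003599 A
  Magnitude: I_R4 = 0.0003599 A
Part 3:
  I_R3 = (V_3 - V_4)/R3 = (9.962 - 4.428)/75000 = 0.0000738 A
  P_R3 = I_R3² × R3 = (0.0000738)² × 75000 = 0.0004084 W
Part 4:
  Power in each resistor, P = (ΔV)²/R:
    P_R1 = (10 - 8.642)²/1800 = 0.001025 W
    P_R2 = (8.642 - 0.1159)²/18000 = 0.004038 W
    P_R3 = (9.962 - 4.428)²/75000 = 0.0004084 W
    P_R4 = (4.428 - 0.1084)²/12000 = 0.001555 W
    P_R5 = (9.958 - 4.818)²/62000 = 0.0004261 W
    P_R6 = (4.818 - 0)²/62000 = 0.0003744 W
    P_R7 = (10 - 9.962)²/240 = 0.000005893 W
    P_R8 = (8.642 - 4.428)²/15000 = 0.001184 W
    P_R9 = (0.1159 - 0.1084)²/16 = 0.00000359 W
    P_R10 = (9.962 - 9.958)²/56 = 0.0000003849 W
    P_R11 = (4.428 - 4.818)²/75000 = 0.000002028 W
    P_R12 = (0.1084 - 0)²/130 = 0.00009033 W
  P_total = P_R1 + P_R2 + P_R3 + P_R4 + P_R5 + P_R6 + P_R7 + P_R8 + P_R9 + P_R10 + P_R11 + P_R12 = 0.009113 W

Final answers:
1. V_2 = 0.1159 V
2. I_R4 = 0.0003599 A
3. P_R3 = 0.0004084 W
4. P_total = 0.009113 W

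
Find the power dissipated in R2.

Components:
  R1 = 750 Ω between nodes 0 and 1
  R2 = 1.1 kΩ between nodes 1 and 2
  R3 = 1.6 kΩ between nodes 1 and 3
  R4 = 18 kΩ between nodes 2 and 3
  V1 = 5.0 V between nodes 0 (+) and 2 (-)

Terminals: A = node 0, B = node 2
Nodal analysis, taking node 2 as the 0 V reference.
Source V1 fixes V_0 = 5 V.
KCL at each unknown node (sum of currents leaving = 0; resistances in Ω):
  Node 1: (V_1 - 5)/750 + (V_1 - 0)/1100 + (V_1 - V_3)/1600 = 0
  Node 3: (V_3 - V_1)/1600 + (V_3 - 0)/18000 = 0
Collecting terms (coefficients in siemens):
  0.002867·V_1 - 0.000625·V_3 = 0.006667
  0.0006806·V_3 - 0.000625·V_1 = 0
Determinant D = (0.002867)(0.0006806) - (-0.000625)(-0.000625) = 0.000001561
V_1 = [(0.006667)(0.0006806) - (-0.000625)(0)]/D = 2.907 V
V_3 = [(0.002867)(0) - (0.006667)(-0.000625)]/D = 2.67 V
I_R2 = (V_1 - V_2)/R2 = (2.907 - 0)/1100 = 0.002643 A
P_R2 = I_R2² × R2 = (0.002643)² × 1100 = 0.007682 W

Final answer: 0.007682 W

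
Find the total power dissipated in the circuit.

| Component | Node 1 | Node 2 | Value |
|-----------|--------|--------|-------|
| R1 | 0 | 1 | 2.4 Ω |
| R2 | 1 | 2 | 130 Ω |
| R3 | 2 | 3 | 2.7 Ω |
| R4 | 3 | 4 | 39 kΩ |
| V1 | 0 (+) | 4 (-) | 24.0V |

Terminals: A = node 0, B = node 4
Nodal analysis, taking node 4 as the 0 V reference.
Source V1 fixes V_0 = 24 V.
KCL at each unknown node (sum of currents leaving = 0; resistances in Ω):
  Node 1: (V_1 - 24)/2.4 + (V_1 - V_2)/130 = 0
  Node 2: (V_2 - V_1)/130 + (V_2 - V_3)/2.7 = 0
  Node 3: (V_3 - V_2)/2.7 + (V_3 - 0)/39000 = 0
Collecting terms (coefficients in siemens):
  0.4244·V_1 - 0.007692·V_2 = 10
  0.3781·V_2 - 0.007692·V_1 - 0.3704·V_3 = 0
  0.3704·V_3 - 0.3704·V_2 = 0
Solving these 3 simultaneous equations (Gaussian elimination) gives:
  V_1 = 24 V, V_2 = 23.92 V, V_3 = 23.92 V
Power in each resistor, P = (ΔV)²/R:
  P_R1 = (24 - 24)²/2.4 = 0.0000009026 W
  P_R2 = (24 - 23.92)²/130 = 0.00004889 W
  P_R3 = (23.92 - 23.92)²/2.7 = 0.000001015 W
  P_R4 = (23.92 - 0)²/39000 = 0.01467 W
P_total = P_R1 + P_R2 + P_R3 + P_R4 = 0.01472 W

Final answer: 0.01472 W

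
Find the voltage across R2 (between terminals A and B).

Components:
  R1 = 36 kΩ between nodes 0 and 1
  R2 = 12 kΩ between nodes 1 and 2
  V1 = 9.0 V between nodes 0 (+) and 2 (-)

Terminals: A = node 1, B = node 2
R1 and R2 are in series across V1 (node 0 → node 1 → node 2), and the output A–B is taken across R2, so this is a voltage divider.
Series current: I = V1/(R1 + R2) = 9/(36000 + 12000) = 9/48000 = 0.0001875 A
V_R2 = I × R2 = V1 × R2/(R1 + R2) = 9 × 12000/48000 = 2.25 V

Final answer: 2.25 V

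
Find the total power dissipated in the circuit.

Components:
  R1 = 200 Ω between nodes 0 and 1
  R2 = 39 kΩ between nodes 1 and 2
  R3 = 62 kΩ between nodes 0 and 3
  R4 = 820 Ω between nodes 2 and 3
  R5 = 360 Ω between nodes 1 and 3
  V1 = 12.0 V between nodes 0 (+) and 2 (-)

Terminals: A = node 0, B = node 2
Nodal analysis, taking node 2 as the 0 V reference.
Source V1 fixes V_0 = 12 V.
KCL at each unknown node (sum of currents leaving = 0; resistances in Ω):
  Node 1: (V_1 - 12)/200 + (V_1 - 0)/39000 + (V_1 - V_3)/360 = 0
  Node 3: (V_3 - 12)/62000 + (V_3 - 0)/820 + (V_3 - V_1)/360 = 0
Collecting terms (coefficients in siemens):
  0.007803·V_1 - 0.002778·V_3 = 0.06
  0.004013·V_3 - 0.002778·V_1 = 0.0001935
Determinant D = (0.007803)(0.004013) - (-0.002778)(-0.002778) = 0.0000236
V_1 = [(0.06)(0.004013) - (-0.002778)(0.0001935)]/D = 10.23 V
V_3 = [(0.007803)(0.0001935) - (0.06)(-0.002778)]/D = 7.125 V
Power in each resistor, P = (ΔV)²/R:
  P_R1 = (12 - 10.23)²/200 = 0.01575 W
  P_R2 = (10.23 - 0)²/39000 = 0.002681 W
  P_R3 = (12 - 7.125)²/62000 = 0.0003832 W
  P_R4 = (0 - 7.125)²/820 = 0.06192 W
  P_R5 = (10.23 - 7.125)²/360 = 0.02669 W
P_total = P_R1 + P_R2 + P_R3 + P_R4 + P_R5 = 0.1074 W

Final answer: 0.1074 W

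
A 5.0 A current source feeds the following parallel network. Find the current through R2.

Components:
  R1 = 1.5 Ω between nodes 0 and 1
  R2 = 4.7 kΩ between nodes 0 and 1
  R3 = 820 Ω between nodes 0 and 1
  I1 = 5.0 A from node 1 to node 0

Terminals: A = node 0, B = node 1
All resistors sit directly between nodes 0 and 1, so they are in parallel and share one voltage V; the full source current 5 A splits among them.
1/R_par = 1/1.5 + 1/4700 + 1/820 = 0.6681 S  =>  R_par = 1.497 Ω
V = I × R_par = 5 × 1.497 = 7.484 V
I_R2 = V/R2 = 7.484/4700 = 0.001592 A

Final answer: 0.001592 A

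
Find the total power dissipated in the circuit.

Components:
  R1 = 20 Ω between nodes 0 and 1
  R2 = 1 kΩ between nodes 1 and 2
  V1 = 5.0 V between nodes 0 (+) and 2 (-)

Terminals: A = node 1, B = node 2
Nodal analysis, taking node 2 as the 0 V reference.
Source V1 fixes V_0 = 5 V.
KCL at each unknown node (sum of currents leaving = 0; resistances in Ω):
  Node 1: (V_1 - 5)/20 + (V_1 - 0)/1000 = 0
Collecting terms: 0.051 × V_1 = 0.25  =>  V_1 = 4.902 V
Power in each resistor, P = (ΔV)²/R:
  P_R1 = (5 - 4.902)²/20 = 0.0004806 W
  P_R2 = (4.902 - 0)²/1000 = 0.02403 W
P_total = P_R1 + P_R2 = 0.02451 W

Final answer: 0.02451 W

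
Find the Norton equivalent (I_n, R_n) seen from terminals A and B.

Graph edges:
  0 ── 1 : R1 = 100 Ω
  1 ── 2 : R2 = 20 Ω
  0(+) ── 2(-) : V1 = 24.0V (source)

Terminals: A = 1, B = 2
Find the Thévenin equivalent first; then I_n = V_th/R_th and R_n = R_th.
Step 1 — V_th is the open-circuit voltage V_A - V_B (nothing connected across the terminals).
Nodal analysis, taking node 2 as the 0 V reference.
Source V1 fixes V_0 = 24 V.
KCL at each unknown node (sum of currents leaving = 0; resistances in Ω):
  Node 1: (V_1 - 24)/100 + (V_1 - 0)/20 = 0
Collecting terms: 0.06 × V_1 = 0.24  =>  V_1 = 4 V
V_th = V_1 - V_2 = 4 - 0 = 4 V
Step 2 — R_th: zero the source — replace V1 by a short circuit (node 2 merges into node 0) — and find the resistance seen between A (node 1) and B (node 0).
Reduce the network between node 1 (A) and node 0 (B) by series/parallel combination:
  Rp1 = R1 ‖ R2 (parallel, both between nodes 0 and 1) = 1/(1/100 + 1/20) = 16.67 Ω
R_th = 16.67 Ω
I_n = V_th/R_th = 4/16.67 = 0.24 A, and R_n = R_th = 16.67 Ω

Final answer: I_n = 0.24 A, R_n = 16.67 Ω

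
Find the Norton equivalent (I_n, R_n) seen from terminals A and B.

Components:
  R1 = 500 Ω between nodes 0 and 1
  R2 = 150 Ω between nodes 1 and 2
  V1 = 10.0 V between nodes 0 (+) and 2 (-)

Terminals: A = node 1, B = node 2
Find the Thévenin equivalent first; then I_n = V_th/R_th and R_n = R_th.
Step 1 — V_th is the open-circuit voltage V_A - V_B (nothing connected across the terminals).
Nodal analysis, taking node 2 as the 0 V reference.
Source V1 fixes V_0 = 10 V.
KCL at each unknown node (sum of currents leaving = 0; resistances in Ω):
  Node 1: (V_1 - 10)/500 + (V_1 - 0)/150 = 0
Collecting terms: 0.008667 × V_1 = 0.02  =>  V_1 = 2.308 V
V_th = V_1 - V_2 = 2.308 - 0 = 2.308 V
Step 2 — R_th: zero the source — replace V1 by a short circuit (node 2 merges into node 0) — and find the resistance seen between A (node 1) and B (node 0).
Reduce the network between node 1 (A) and node 0 (B) by series/parallel combination:
  Rp1 = R1 ‖ R2 (parallel, both between nodes 0 and 1) = 1/(1/500 + 1/150) = 115.4 Ω
R_th = 115.4 Ω
I_n = V_th/R_th = 2.308/115.4 = 0.02 A, and R_n = R_th = 115.4 Ω

Final answer: I_n = 0.02 A, R_n = 115.4 Ω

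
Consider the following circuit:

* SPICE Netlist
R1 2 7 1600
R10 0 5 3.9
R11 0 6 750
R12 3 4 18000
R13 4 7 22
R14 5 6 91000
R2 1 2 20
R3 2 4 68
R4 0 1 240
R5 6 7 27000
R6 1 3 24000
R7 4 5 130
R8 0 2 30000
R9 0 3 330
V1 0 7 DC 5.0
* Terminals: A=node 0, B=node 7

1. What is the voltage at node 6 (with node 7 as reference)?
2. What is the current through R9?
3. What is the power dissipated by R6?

Nodal analysis, taking node 7 as the 0 V reference.
Source V1 fixes V_0 = 5 V.
KCL at each unknown node (sum of currents leaving = 0; resistances in Ω):
  Node 1: (V_1 - V_2)/20 + (V_1 - 5)/240 + (V_1 - V_3)/24000 = 0
  Node 2: (V_2 - 0)/1600 + (V_2 - V_1)/20 + (V_2 - V_4)/68 + (V_2 - 5)/30000 = 0
  Node 3: (V_3 - V_1)/24000 + (V_3 - 5)/330 + (V_3 - V_4)/18000 = 0
  Node 4: (V_4 - V_2)/68 + (V_4 - V_5)/130 + (V_4 - V_3)/18000 + (V_4 - 0)/22 = 0
  Node 5: (V_5 - V_4)/130 + (V_5 - 5)/3.9 + (V_5 - V_6)/91000 = 0
  Node 6: (V_6 - 0)/27000 + (V_6 - 5)/750 + (V_6 - V_5)/91000 = 0
Collecting terms (coefficients in siemens):
  0.05421·V_1 - 0.05·V_2 - 0.00004167·V_3 = 0.02083
  0.06536·V_2 - 0.05·V_1 - 0.01471·V_4 = 0.0001667
  0.003128·V_3 - 0.00004167·V_1 - 0.00005556·V_4 = 0.01515
  0.06791·V_4 - 0.01471·V_2 - 0.00005556·V_3 - 0.007692·V_5 = 0
  0.2641·V_5 - 0.007692·V_4 - 0.00001099·V_6 = 1.282
  0.001381·V_6 - 0.00001099·V_5 = 0.006667
Solving these 6 simultaneous equations (Gaussian elimination) gives:
  V_1 = 1.982 V, V_2 = 1.728 V, V_3 = 4.888 V, V_4 = 0.9313 V
  V_5 = 4.881 V, V_6 = 4.865 V
Part 1:
  Read off the nodal solution: V_6 = 4.865 V
Part 2:
  I_R9 = (V_0 - V_3)/R9 = (5 - 4.888)/330 = 0.0003408 A
  Magnitude: I_R9 = 0.0003408 A
Part 3:
  I_R6 = (V_1 - V_3)/R6 = (1.982 - 4.888)/24000 = -0.000121 A
  P_R6 = I_R6² × R6 = (-0.000121)² × 24000 = 0.0003517 W

Final answers:
1. V_6 = 4.865 V
2. I_R9 = 0.0003408 A
3. P_R6 = 0.0003517 W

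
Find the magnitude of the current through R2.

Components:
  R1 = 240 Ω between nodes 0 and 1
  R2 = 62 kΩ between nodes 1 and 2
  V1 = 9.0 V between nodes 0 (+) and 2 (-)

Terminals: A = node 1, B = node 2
Nodal analysis, taking node 2 as the 0 V reference.
Source V1 fixes V_0 = 9 V.
KCL at each unknown node (sum of currents leaving = 0; resistances in Ω):
  Node 1: (V_1 - 9)/240 + (V_1 - 0)/62000 = 0
Collecting terms: 0.004183 × V_1 = 0.0375  =>  V_1 = 8.965 V
I_R2 = (V_1 - V_2)/R2 = (8.965 - 0)/62000 = 0.0001446 A
|I_R2| = 0.0001446 A

Final answer: |I_R2| = 0.0001446 A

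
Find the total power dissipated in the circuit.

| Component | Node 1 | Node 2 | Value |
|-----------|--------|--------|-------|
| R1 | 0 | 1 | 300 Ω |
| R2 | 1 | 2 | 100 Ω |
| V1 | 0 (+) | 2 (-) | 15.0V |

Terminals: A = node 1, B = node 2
Nodal analysis, taking node 2 as the 0 V reference.
Source V1 fixes V_0 = 15 V.
KCL at each unknown node (sum of currents leaving = 0; resistances in Ω):
  Node 1: (V_1 - 15)/300 + (V_1 - 0)/100 = 0
Collecting terms: 0.01333 × V_1 = 0.05  =>  V_1 = 3.75 V
Power in each resistor, P = (ΔV)²/R:
  P_R1 = (15 - 3.75)²/300 = 0.4219 W
  P_R2 = (3.75 - 0)²/100 = 0.1406 W
P_total = P_R1 + P_R2 = 0.5625 W

Final answer: 0.5625 W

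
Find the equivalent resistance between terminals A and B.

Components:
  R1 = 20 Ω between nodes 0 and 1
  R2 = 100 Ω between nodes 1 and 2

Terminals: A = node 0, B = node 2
Reduce the network between node 0 (A) and node 2 (B) by series/parallel combination:
  Rs1 = R1 + R2 (series, joined only at node 1) = 20 + 100 = 120 Ω
R_eq = 120 Ω

Final answer: 120 Ω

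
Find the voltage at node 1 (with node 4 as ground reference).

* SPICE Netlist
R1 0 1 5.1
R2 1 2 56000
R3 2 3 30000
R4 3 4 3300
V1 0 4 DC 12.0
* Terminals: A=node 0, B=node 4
Nodal analysis, taking node 4 as the 0 V reference.
Source V1 fixes V_0 = 12 V.
KCL at each unknown node (sum of currents leaving = 0; resistances in Ω):
  Node 1: (V_1 - 12)/5.1 + (V_1 - V_2)/56000 = 0
  Node 2: (V_2 - V_1)/56000 + (V_2 - V_3)/30000 = 0
  Node 3: (V_3 - V_2)/30000 + (V_3 - 0)/3300 = 0
Collecting terms (coefficients in siemens):
  0.1961·V_1 - 0.00001786·V_2 = 2.353
  0.00005119·V_2 - 0.00001786·V_1 - 0.00003333·V_3 = 0
  0.0003364·V_3 - 0.00003333·V_2 = 0
Solving these 3 simultaneous equations (Gaussian elimination) gives:
  V_1 = 12 V, V_2 = 4.475 V, V_3 = 0.4434 V
The requested potential is V_1 = 12 V.

Final answer: V_1 = 12 V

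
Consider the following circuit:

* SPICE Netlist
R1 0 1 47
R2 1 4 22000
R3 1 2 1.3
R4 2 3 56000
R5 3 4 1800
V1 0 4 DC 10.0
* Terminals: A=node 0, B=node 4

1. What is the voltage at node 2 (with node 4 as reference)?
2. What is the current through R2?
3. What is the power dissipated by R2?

Nodal analysis, taking node 4 as the 0 V reference.
Source V1 fixes V_0 = 10 V.
KCL at each unknown node (sum of currents leaving = 0; resistances in Ω):
  Node 1: (V_1 - 10)/47 + (V_1 - 0)/22000 + (V_1 - V_2)/1.3 = 0
  Node 2: (V_2 - V_1)/1.3 + (V_2 - V_3)/56000 = 0
  Node 3: (V_3 - V_2)/56000 + (V_3 - 0)/1800 = 0
Collecting terms (coefficients in siemens):
  0.7906·V_1 - 0.7692·V_2 = 0.2128
  0.7692·V_2 - 0.7692·V_1 - 0.00001786·V_3 = 0
  0.0005734·V_3 - 0.00001786·V_2 = 0
Solving these 3 simultaneous equations (Gaussian elimination) gives:
  V_1 = 9.971 V, V_2 = 9.97 V, V_3 = 0.3105 V
Part 1:
  Read off the nodal solution: V_2 = 9.97 V
Part 2:
  I_R2 = (V_1 - V_4)/R2 = (9.971 - 0)/22000 = 0.0004532 A
  Magnitude: I_R2 = 0.0004532 A
Part 3:
  I_R2 = (V_1 - V_4)/R2 = (9.971 - 0)/22000 = 0.0004532 A
  P_R2 = I_R2² × R2 = (0.0004532)² × 22000 = 0.004519 W

Final answers:
1. V_2 = 9.97 V
2. I_R2 = 0.0004532 A
3. P_R2 = 0.004519 W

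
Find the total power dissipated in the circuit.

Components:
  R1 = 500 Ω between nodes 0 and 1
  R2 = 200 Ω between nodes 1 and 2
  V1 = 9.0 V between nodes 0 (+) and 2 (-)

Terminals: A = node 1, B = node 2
Nodal analysis, taking node 2 as the 0 V reference.
Source V1 fixes V_0 = 9 V.
KCL at each unknown node (sum of currents leaving = 0; resistances in Ω):
  Node 1: (V_1 - 9)/500 + (V_1 - 0)/200 = 0
Collecting terms: 0.007 × V_1 = 0.018  =>  V_1 = 2.571 V
Power in each resistor, P = (ΔV)²/R:
  P_R1 = (9 - 2.571)²/500 = 0.08265 W
  P_R2 = (2.571 - 0)²/200 = 0.03306 W
P_total = P_R1 + P_R2 = 0.1157 W

Final answer: 0.1157 W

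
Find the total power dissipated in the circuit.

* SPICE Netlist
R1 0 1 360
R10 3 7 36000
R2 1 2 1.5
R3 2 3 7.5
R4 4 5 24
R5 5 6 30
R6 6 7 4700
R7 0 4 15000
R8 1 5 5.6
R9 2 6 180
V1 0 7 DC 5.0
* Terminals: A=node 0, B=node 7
Nodal analysis, taking node 7 as the 0 V reference.
Source V1 fixes V_0 = 5 V.
KCL at each unknown node (sum of currents leaving = 0; resistances in Ω):
  Node 1: (V_1 - 5)/360 + (V_1 - V_2)/1.5 + (V_1 - V_5)/5.6 = 0
  Node 2: (V_2 - V_1)/1.5 + (V_2 - V_3)/7.5 + (V_2 - V_6)/180 = 0
  Node 3: (V_3 - V_2)/7.5 + (V_3 - 0)/36000 = 0
  Node 4: (V_4 - V_5)/24 + (V_4 - 5)/15000 = 0
  Node 5: (V_5 - V_4)/24 + (V_5 - V_6)/30 + (V_5 - V_1)/5.6 = 0
  Node 6: (V_6 - V_5)/30 + (V_6 - 0)/4700 + (V_6 - V_2)/180 = 0
Collecting terms (coefficients in siemens):
  0.848·V_1 - 0.6667·V_2 - 0.1786·V_5 = 0.01389
  0.8056·V_2 - 0.6667·V_1 - 0.1333·V_3 - 0.005556·V_6 = 0
  0.1334·V_3 - 0.1333·V_2 = 0
  0.04173·V_4 - 0.04167·V_5 = 0.0003333
  0.2536·V_5 - 0.1786·V_1 - 0.04167·V_4 - 0.03333·V_6 = 0
  0.0391·V_6 - 0.005556·V_2 - 0.03333·V_5 = 0
Solving these 6 simultaneous equations (Gaussian elimination) gives:
  V_1 = 4.612 V, V_2 = 4.612 V, V_3 = 4.611 V, V_4 = 4.608 V
  V_5 = 4.608 V, V_6 = 4.583 V
Power in each resistor, P = (ΔV)²/R:
  P_R1 = (5 - 4.612)²/360 = 0.0004177 W
  P_R2 = (4.612 - 4.612)²/1.5 = 0.0000001231 W
  P_R3 = (4.612 - 4.611)²/7.5 = 0.000000123 W
  P_R4 = (4.608 - 4.608)²/24 = 0.00000001636 W
  P_R5 = (4.608 - 4.583)²/30 = 0.00002002 W
  P_R6 = (4.583 - 0)²/4700 = 0.004469 W
  P_R7 = (5 - 4.608)²/15000 = 0.00001022 W
  P_R8 = (4.612 - 4.608)²/5.6 = 0.000003501 W
  P_R9 = (4.612 - 4.583)²/180 = 0.000004513 W
  P_R10 = (4.611 - 0)²/36000 = 0.0005906 W
P_total = P_R1 + P_R2 + P_R3 + P_R4 + P_R5 + P_R6 + P_R7 + P_R8 + P_R9 + P_R10 = 0.005516 W

Final answer: 0.005516 W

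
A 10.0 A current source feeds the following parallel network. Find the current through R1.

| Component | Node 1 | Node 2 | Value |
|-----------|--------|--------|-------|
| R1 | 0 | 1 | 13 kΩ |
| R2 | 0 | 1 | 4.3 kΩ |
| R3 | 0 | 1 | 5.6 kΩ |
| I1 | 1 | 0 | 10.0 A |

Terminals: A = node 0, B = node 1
All resistors sit directly between nodes 0 and 1, so they are in parallel and share one voltage V; the full source current 10 A splits among them.
1/R_par = 1/13000 + 1/4300 + 1/5600 = 0.0004881 S  =>  R_par = 2049 Ω
V = I × R_par = 10 × 2049 = 20490 V
I_R1 = V/R1 = 20490/13000 = 1.576 A

Final answer: 1.576 A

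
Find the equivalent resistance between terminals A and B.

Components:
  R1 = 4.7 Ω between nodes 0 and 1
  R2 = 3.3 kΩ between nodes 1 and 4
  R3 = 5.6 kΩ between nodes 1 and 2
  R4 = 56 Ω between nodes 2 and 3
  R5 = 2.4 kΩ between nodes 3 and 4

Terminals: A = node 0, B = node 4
Reduce the network between node 0 (A) and node 4 (B) by series/parallel combination:
  Rs1 = R3 + R4 (series, joined only at node 2) = 5600 + 56 = 5656 Ω
  Rs2 = R5 + Rs1 (series, joined only at node 3) = 2400 + 5656 = 8056 Ω
  Rp1 = R2 ‖ Rs2 (parallel, both between nodes 1 and 4) = 1/(1/3300 + 1/8056) = 2341 Ω
  Rs3 = R1 + Rp1 (series, joined only at node 1) = 4.7 + 2341 = 2346 Ω
R_eq = 2.346 kΩ

Final answer: 2.346 kΩ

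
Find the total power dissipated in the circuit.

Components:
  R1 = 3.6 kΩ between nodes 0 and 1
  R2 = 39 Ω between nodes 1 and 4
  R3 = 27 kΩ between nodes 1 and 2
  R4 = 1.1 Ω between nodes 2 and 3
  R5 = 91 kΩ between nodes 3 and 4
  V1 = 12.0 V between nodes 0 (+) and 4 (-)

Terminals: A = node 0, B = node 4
Nodal analysis, taking node 4 as the 0 V reference.
Source V1 fixes V_0 = 12 V.
KCL at each unknown node (sum of currents leaving = 0; resistances in Ω):
  Node 1: (V_1 - 12)/3600 + (V_1 - 0)/39 + (V_1 - V_2)/27000 = 0
  Node 2: (V_2 - V_1)/27000 + (V_2 - V_3)/1.1 = 0
  Node 3: (V_3 - V_2)/1.1 + (V_3 - 0)/91000 = 0
Collecting terms (coefficients in siemens):
  0.02596·V_1 - 0.00003704·V_2 = 0.003333
  0.9091·V_2 - 0.00003704·V_1 - 0.9091·V_3 = 0
  0.9091·V_3 - 0.9091·V_2 = 0
Solving these 3 simultaneous equations (Gaussian elimination) gives:
  V_1 = 0.1286 V, V_2 = 0.09915 V, V_3 = 0.09915 V
Power in each resistor, P = (ΔV)²/R:
  P_R1 = (12 - 0.1286)²/3600 = 0.03915 W
  P_R2 = (0.1286 - 0)²/39 = 0.0004238 W
  P_R3 = (0.1286 - 0.09915)²/27000 = 0.00000003205 W
  P_R4 = (0.09915 - 0.09915)²/1.1 = 0.000000000001306 W
  P_R5 = (0.09915 - 0)²/91000 = 0.000000108 W
P_total = P_R1 + P_R2 + P_R3 + P_R4 + P_R5 = 0.03957 W

Final answer: 0.03957 W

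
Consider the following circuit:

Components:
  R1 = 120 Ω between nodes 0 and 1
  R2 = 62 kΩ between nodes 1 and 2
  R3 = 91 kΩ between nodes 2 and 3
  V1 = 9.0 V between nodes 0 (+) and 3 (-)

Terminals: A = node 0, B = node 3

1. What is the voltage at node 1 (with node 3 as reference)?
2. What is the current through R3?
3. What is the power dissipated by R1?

Nodal analysis, taking node 3 as the 0 V reference.
Source V1 fixes V_0 = 9 V.
KCL at each unknown node (sum of currents leaving = 0; resistances in Ω):
  Node 1: (V_1 - 9)/120 + (V_1 - V_2)/62000 = 0
  Node 2: (V_2 - V_1)/62000 + (V_2 - 0)/91000 = 0
Collecting terms (coefficients in siemens):
  0.008349·V_1 - 0.00001613·V_2 = 0.075
  0.00002712·V_2 - 0.00001613·V_1 = 0
Determinant D = (0.008349)(0.00002712) - (-0.00001613)(-0.00001613) = 0.0000002262
V_1 = [(0.075)(0.00002712) - (-0.00001613)(0)]/D = 8.993 V
V_2 = [(0.008349)(0) - (0.075)(-0.00001613)]/D = 5.349 V
Part 1:
  Read off the nodal solution: V_1 = 8.993 V
Part 2:
  I_R3 = (V_2 - V_3)/R3 = (5.349 - 0)/91000 = 0.00005878 A
  Magnitude: I_R3 = 0.00005878 A
Part 3:
  I_R1 = (V_0 - V_1)/R1 = (9 - 8.993)/120 = 0.00005878 A
  P_R1 = I_R1² × R1 = (0.00005878)² × 120 = 0.0000004146 W

Final answers:
1. V_1 = 8.993 V
2. I_R3 = 5.878e-05 A
3. P_R1 = 4.146e-07 W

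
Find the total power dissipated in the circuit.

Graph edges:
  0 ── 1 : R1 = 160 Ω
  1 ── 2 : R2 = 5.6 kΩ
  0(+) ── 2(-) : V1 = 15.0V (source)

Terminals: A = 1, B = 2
Nodal analysis, taking node 2 as the 0 V reference.
Source V1 fixes V_0 = 15 V.
KCL at each unknown node (sum of currents leaving = 0; resistances in Ω):
  Node 1: (V_1 - 15)/160 + (V_1 - 0)/5600 = 0
Collecting terms: 0.006429 × V_1 = 0.09375  =>  V_1 = 14.58 V
Power in each resistor, P = (ΔV)²/R:
  P_R1 = (15 - 14.58)²/160 = 0.001085 W
  P_R2 = (14.58 - 0)²/5600 = 0.03798 W
P_total = P_R1 + P_R2 = 0.03906 W

Final answer: 0.03906 W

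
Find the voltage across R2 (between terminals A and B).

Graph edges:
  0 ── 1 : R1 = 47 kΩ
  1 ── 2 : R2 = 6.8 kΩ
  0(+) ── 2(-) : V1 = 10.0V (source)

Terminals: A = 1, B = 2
R1 and R2 are in series across V1 (node 0 → node 1 → node 2), and the output A–B is taken across R2, so this is a voltage divider.
Series current: I = V1/(R1 + R2) = 10/(47000 + 6800) = 10/53800 = 0.0001859 A
V_R2 = I × R2 = V1 × R2/(R1 + R2) = 10 × 6800/53800 = 1.264 V

Final answer: 1.264 V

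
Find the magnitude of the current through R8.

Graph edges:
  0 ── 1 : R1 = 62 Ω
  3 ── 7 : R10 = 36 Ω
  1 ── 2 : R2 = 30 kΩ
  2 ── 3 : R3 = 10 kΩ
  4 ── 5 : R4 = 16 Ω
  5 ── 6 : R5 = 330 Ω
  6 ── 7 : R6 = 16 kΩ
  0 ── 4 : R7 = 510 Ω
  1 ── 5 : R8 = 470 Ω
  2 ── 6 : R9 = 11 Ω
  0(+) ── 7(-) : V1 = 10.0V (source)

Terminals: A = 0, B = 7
Nodal analysis, taking node 7 as the 0 V reference.
Source V1 fixes V_0 = 10 V.
KCL at each unknown node (sum of currents leaving = 0; resistances in Ω):
  Node 1: (V_1 - 10)/62 + (V_1 - V_2)/30000 + (V_1 - V_5)/470 = 0
  Node 2: (V_2 - V_1)/30000 + (V_2 - V_3)/10000 + (V_2 - V_6)/11 = 0
  Node 3: (V_3 - V_2)/10000 + (V_3 - 0)/36 = 0
  Node 4: (V_4 - V_5)/16 + (V_4 - 10)/510 = 0
  Node 5: (V_5 - V_4)/16 + (V_5 - V_6)/330 + (V_5 - V_1)/470 = 0
  Node 6: (V_6 - V_5)/330 + (V_6 - 0)/16000 + (V_6 - V_2)/11 = 0
Collecting terms (coefficients in siemens):
  0.01829·V_1 - 0.00003333·V_2 - 0.002128·V_5 = 0.1613
  0.09104·V_2 - 0.00003333·V_1 - 0.0001·V_3 - 0.09091·V_6 = 0
  0.02788·V_3 - 0.0001·V_2 = 0
  0.06446·V_4 - 0.0625·V_5 = 0.01961
  0.06766·V_5 - 0.002128·V_1 - 0.0625·V_4 - 0.00303·V_6 = 0
  0.094·V_6 - 0.09091·V_2 - 0.00303·V_5 = 0
Solving these 6 simultaneous equations (Gaussian elimination) gives:
  V_1 = 9.954 V, V_2 = 9.126 V, V_3 = 0.03274 V, V_4 = 9.627 V
  V_5 = 9.615 V, V_6 = 9.136 V
I_R8 = (V_1 - V_5)/R8 = (9.954 - 9.615)/470 = 0.0007206 A
|I_R8| = 0.0007206 A

Final answer: |I_R8| = 0.0007206 A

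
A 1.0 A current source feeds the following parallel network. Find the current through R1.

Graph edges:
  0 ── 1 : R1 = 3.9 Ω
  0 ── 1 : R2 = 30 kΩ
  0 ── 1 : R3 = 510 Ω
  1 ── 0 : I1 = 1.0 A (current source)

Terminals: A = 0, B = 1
All resistors sit directly between nodes 0 and 1, so they are in parallel and share one voltage V; the full source current 1 A splits among them.
1/R_par = 1/3.9 + 1/30000 + 1/510 = 0.2584 S  =>  R_par = 3.87 Ω
V = I × R_par = 1 × 3.87 = 3.87 V
I_R1 = V/R1 = 3.87/3.9 = 0.9923 A

Final answer: 0.9923 A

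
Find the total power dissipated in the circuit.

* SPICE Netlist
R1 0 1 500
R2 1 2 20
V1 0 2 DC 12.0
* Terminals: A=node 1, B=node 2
Nodal analysis, taking node 2 as the 0 V reference.
Source V1 fixes V_0 = 12 V.
KCL at each unknown node (sum of currents leaving = 0; resistances in Ω):
  Node 1: (V_1 - 12)/500 + (V_1 - 0)/20 = 0
Collecting terms: 0.052 × V_1 = 0.024  =>  V_1 = 0.4615 V
Power in each resistor, P = (ΔV)²/R:
  P_R1 = (12 - 0.4615)²/500 = 0.2663 W
  P_R2 = (0.4615 - 0)²/20 = 0.01065 W
P_total = P_R1 + P_R2 = 0.2769 W

Final answer: 0.2769 W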